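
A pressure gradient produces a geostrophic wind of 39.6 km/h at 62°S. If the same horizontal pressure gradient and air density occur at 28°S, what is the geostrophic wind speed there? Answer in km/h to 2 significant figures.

74 km/h

With the same pressure gradient and density, V_g ∝ 1/f ∝ 1/sin φ.
V₂ = V₁ · sin φ₁ / sin φ₂ = 39.6 × sin 62° / sin 28°
V₂ = 39.6 × 0.8829/0.4695 = 74 km/h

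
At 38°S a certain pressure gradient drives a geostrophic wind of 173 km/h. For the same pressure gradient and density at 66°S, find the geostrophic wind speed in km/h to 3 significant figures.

With the same pressure gradient and density, V_g ∝ 1/f ∝ 1/sin φ.
V₂ = V₁ · sin φ₁ / sin φ₂ = 173 × sin 38° / sin 66°
V₂ = 173 × 0.6157/0.9135 = 117 km/h

117 km/h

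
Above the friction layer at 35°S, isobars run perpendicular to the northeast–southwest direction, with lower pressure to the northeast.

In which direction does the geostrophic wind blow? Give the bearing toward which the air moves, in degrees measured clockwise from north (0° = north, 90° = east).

The pressure-gradient force points toward the northeast (bearing 045°).
Geostrophic balance: in the Southern Hemisphere the Coriolis force deflects motion to the left, so the geostrophic wind blows 90° to the left of the pressure-gradient force (low pressure on the right).
Rotating 045° by 90° counterclockwise gives 315° — the wind blows toward the northwest.

315°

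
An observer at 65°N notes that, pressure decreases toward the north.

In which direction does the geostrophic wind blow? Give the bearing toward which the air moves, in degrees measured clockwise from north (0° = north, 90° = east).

The pressure-gradient force points toward the north (bearing 000°).
Geostrophic balance: in the Northern Hemisphere the Coriolis force deflects motion to the right, so the geostrophic wind blows 90° to the right of the pressure-gradient force (low pressure on the left).
Rotating 000° by 90° clockwise gives 090° — the wind blows toward the east.

090°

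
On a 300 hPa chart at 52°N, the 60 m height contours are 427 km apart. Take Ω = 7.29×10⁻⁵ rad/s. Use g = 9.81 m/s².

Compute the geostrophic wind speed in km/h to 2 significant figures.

Coriolis parameter at 52°N:
f = 2Ω sin φ = 2 × 7.29×10⁻⁵ × sin 52° = 1.15×10⁻⁴ s⁻¹
Height gradient: |∂Z/∂n| = 60 m / 427000 m = 1.41×10⁻⁴
On a pressure surface, geostrophic balance gives V_g = (g/f)|∂Z/∂n|:
V_g = 9.81 × 1.41×10⁻⁴ / 1.15×10⁻⁴ = 12.0 m/s
Converting: 12.0 m/s × 3.6 = 43 km/h

43 km/h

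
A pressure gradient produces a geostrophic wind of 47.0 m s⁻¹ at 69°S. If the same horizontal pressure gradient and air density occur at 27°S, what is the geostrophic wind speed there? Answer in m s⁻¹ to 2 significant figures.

97 m s⁻¹

With the same pressure gradient and density, V_g ∝ 1/f ∝ 1/sin φ.
V₂ = V₁ · sin φ₁ / sin φ₂ = 47.0 × sin 69° / sin 27°
V₂ = 47.0 × 0.9336/0.4540 = 97 m s⁻¹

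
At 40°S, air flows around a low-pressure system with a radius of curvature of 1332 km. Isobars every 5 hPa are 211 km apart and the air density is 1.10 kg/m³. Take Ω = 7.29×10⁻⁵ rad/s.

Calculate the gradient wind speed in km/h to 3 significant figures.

71.4 km/h

Coriolis parameter at 40°S:
f = 2Ω sin φ = 2 × 7.29×10⁻⁵ × sin 40° = 9.37×10⁻⁵ s⁻¹
Pressure gradient: |∂P/∂n| = 500 Pa / 211000 m = 2.37×10⁻³ Pa/m
Geostrophic speed: V_g = |∂P/∂n|/(fρ) = 2.37×10⁻³/(9.37×10⁻⁵ × 1.10) = 23.0 m/s
Around a low, centrifugal force acts outward with Coriolis, so pressure-gradient force balances both:
(1/ρ)|∂P/∂n| = fV + V²/R  →  V² + fR·V − fR·V_g = 0
With fR = 9.37×10⁻⁵ × 1332×10³ m = 125 m/s:
V = [−fR + √((fR)² + 4 fR V_g)]/2 = [−125 + √(125² + 4×125×23)]/2 = 19.8 m/s
Subgeostrophic (V < V_g = 23 m/s), as expected around a low.
Converting: 19.8 m/s × 3.6 = 71.4 km/h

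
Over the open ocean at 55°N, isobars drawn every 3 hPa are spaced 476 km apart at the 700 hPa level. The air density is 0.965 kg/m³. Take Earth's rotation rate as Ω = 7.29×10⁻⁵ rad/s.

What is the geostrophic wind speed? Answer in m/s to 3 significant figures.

5.47 m/s

Coriolis parameter at 55°N:
f = 2Ω sin φ = 2 × 7.29×10⁻⁵ × sin 55° = 1.19×10⁻⁴ s⁻¹
Pressure gradient: |∂P/∂n| = 300 Pa / 476000 m = 6.30×10⁻⁴ Pa/m
Geostrophic balance (pressure-gradient force = Coriolis force):
V_g = (1/(fρ)) |∂P/∂n| = 6.30×10⁻⁴ / (1.19×10⁻⁴ × 0.965) = 5.47 m/s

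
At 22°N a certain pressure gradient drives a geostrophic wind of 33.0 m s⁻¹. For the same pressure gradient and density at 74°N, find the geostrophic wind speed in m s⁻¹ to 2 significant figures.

13 m s⁻¹

With the same pressure gradient and density, V_g ∝ 1/f ∝ 1/sin φ.
V₂ = V₁ · sin φ₁ / sin φ₂ = 33.0 × sin 22° / sin 74°
V₂ = 33.0 × 0.3746/0.9613 = 13 m s⁻¹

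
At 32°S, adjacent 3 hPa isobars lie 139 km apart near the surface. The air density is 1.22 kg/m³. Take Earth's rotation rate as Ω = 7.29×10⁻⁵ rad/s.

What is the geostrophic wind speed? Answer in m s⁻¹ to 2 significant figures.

23 m s⁻¹

Coriolis parameter at 32°S:
f = 2Ω sin φ = 2 × 7.29×10⁻⁵ × sin 32° = 7.73×10⁻⁵ s⁻¹
Pressure gradient: |∂P/∂n| = 300 Pa / 139000 m = 2.16×10⁻³ Pa/m
Geostrophic balance (pressure-gradient force = Coriolis force):
V_g = (1/(fρ)) |∂P/∂n| = 2.16×10⁻³ / (7.73×10⁻⁵ × 1.22) = 22.9 m/s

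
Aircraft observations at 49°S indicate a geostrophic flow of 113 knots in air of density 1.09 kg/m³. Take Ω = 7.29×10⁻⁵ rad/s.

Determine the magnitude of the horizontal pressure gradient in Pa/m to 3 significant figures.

6.97×10⁻³ Pa/m

Coriolis parameter at 49°S:
f = 2Ω sin φ = 2 × 7.29×10⁻⁵ × sin 49° = 1.10×10⁻⁴ s⁻¹
Wind speed in SI: 113 knots = 58.1 m/s
Geostrophic balance rearranged: |∂P/∂n| = f ρ V_g
|∂P/∂n| = 1.10×10⁻⁴ × 1.09 × 58.1 = 6.97×10⁻³ Pa/m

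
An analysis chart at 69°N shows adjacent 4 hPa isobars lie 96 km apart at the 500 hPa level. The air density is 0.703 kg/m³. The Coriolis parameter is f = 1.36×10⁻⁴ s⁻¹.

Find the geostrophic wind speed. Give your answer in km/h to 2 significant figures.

Pressure gradient: |∂P/∂n| = 400 Pa / 96000 m = 4.17×10⁻³ Pa/m
Geostrophic balance (pressure-gradient force = Coriolis force):
V_g = (1/(fρ)) |∂P/∂n| = 4.17×10⁻³ / (1.36×10⁻⁴ × 0.703) = 43.6 m/s
Converting: 43.6 m/s × 3.6 = 160 km/h

160 km/h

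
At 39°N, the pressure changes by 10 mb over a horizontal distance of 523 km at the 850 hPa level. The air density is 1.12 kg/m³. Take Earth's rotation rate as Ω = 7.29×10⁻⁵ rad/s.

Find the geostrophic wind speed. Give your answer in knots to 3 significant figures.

Coriolis parameter at 39°N:
f = 2Ω sin φ = 2 × 7.29×10⁻⁵ × sin 39° = 9.18×10⁻⁵ s⁻¹
Pressure gradient: |∂P/∂n| = 1000 Pa / 523000 m = 1.91×10⁻³ Pa/m
Geostrophic balance (pressure-gradient force = Coriolis force):
V_g = (1/(fρ)) |∂P/∂n| = 1.91×10⁻³ / (9.18×10⁻⁵ × 1.12) = 18.6 m/s
Converting: 18.6 m/s × 1.944 = 36.2 knots

36.2 knots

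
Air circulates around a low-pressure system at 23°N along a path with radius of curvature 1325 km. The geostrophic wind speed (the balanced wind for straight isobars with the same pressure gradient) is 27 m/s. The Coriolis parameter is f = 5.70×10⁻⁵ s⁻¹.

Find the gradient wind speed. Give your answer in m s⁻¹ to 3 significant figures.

21.1 m s⁻¹

Around a low, centrifugal force acts outward with Coriolis, so pressure-gradient force balances both:
(1/ρ)|∂P/∂n| = fV + V²/R  →  V² + fR·V − fR·V_g = 0
With fR = 5.70×10⁻⁵ × 1325×10³ m = 75.5 m/s:
V = [−fR + √((fR)² + 4 fR V_g)]/2 = [−75.5 + √(75.5² + 4×75.5×27)]/2 = 21.1 m/s
Subgeostrophic (V < V_g = 27 m/s), as expected around a low.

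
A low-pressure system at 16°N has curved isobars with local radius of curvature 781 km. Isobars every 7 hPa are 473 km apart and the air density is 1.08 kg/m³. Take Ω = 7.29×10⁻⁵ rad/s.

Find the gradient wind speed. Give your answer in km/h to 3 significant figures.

74.1 km/h

Coriolis parameter at 16°N:
f = 2Ω sin φ = 2 × 7.29×10⁻⁵ × sin 16° = 4.02×10⁻⁵ s⁻¹
Pressure gradient: |∂P/∂n| = 700 Pa / 473000 m = 1.48×10⁻³ Pa/m
Geostrophic speed: V_g = |∂P/∂n|/(fρ) = 1.48×10⁻³/(4.02×10⁻⁵ × 1.08) = 34.1 m/s
Around a low, centrifugal force acts outward with Coriolis, so pressure-gradient force balances both:
(1/ρ)|∂P/∂n| = fV + V²/R  →  V² + fR·V − fR·V_g = 0
With fR = 4.02×10⁻⁵ × 781×10³ m = 31.4 m/s:
V = [−fR + √((fR)² + 4 fR V_g)]/2 = [−31.4 + √(31.4² + 4×31.4×34.1)]/2 = 20.6 m/s
Subgeostrophic (V < V_g = 34.1 m/s), as expected around a low.
Converting: 20.6 m/s × 3.6 = 74.1 km/h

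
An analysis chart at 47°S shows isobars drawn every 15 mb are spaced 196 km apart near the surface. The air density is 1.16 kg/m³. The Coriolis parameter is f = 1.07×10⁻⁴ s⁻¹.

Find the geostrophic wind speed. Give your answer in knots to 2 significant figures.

120 knots

Pressure gradient: |∂P/∂n| = 1500 Pa / 196000 m = 7.65×10⁻³ Pa/m
Geostrophic balance (pressure-gradient force = Coriolis force):
V_g = (1/(fρ)) |∂P/∂n| = 7.65×10⁻³ / (1.07×10⁻⁴ × 1.16) = 61.7 m/s
Converting: 61.7 m/s × 1.944 = 120 knots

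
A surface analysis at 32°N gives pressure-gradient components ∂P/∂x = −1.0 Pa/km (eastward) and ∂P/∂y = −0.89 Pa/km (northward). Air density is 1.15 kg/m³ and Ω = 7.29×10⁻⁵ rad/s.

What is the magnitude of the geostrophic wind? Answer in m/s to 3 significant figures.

15.1 m/s

Coriolis parameter at 32°N:
f = 2Ω sin φ = 2 × 7.29×10⁻⁵ × sin 32° = 7.73×10⁻⁵ s⁻¹
Component geostrophic relations (x east, y north):
u_g = −(1/(fρ)) ∂P/∂y,  v_g = (1/(fρ)) ∂P/∂x
u_g = −(−0.89×10⁻³)/(7.73×10⁻⁵ × 1.15) = 10.0 m/s;  v_g = (−1.0×10⁻³)/(7.73×10⁻⁵ × 1.15) = −11.3 m/s
|V_g| = √(u_g² + v_g²) = 15.1 m/s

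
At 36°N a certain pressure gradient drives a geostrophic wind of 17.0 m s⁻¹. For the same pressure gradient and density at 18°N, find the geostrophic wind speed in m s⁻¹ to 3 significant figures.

With the same pressure gradient and density, V_g ∝ 1/f ∝ 1/sin φ.
V₂ = V₁ · sin φ₁ / sin φ₂ = 17.0 × sin 36° / sin 18°
V₂ = 17.0 × 0.5878/0.3090 = 32.3 m s⁻¹

32.3 m s⁻¹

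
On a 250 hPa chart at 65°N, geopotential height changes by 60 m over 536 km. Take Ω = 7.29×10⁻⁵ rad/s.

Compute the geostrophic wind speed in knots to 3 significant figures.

Coriolis parameter at 65°N:
f = 2Ω sin φ = 2 × 7.29×10⁻⁵ × sin 65° = 1.32×10⁻⁴ s⁻¹
Height gradient: |∂Z/∂n| = 60 m / 536000 m = 1.12×10⁻⁴
On a pressure surface, geostrophic balance gives V_g = (g/f)|∂Z/∂n|:
V_g = 9.81 × 1.12×10⁻⁴ / 1.32×10⁻⁴ = 8.31 m/s
Converting: 8.31 m/s × 1.944 = 16.2 knots

16.2 knots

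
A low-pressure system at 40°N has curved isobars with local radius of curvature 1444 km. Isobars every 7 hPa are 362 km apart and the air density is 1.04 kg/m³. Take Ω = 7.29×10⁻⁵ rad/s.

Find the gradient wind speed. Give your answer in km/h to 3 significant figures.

Coriolis parameter at 40°N:
f = 2Ω sin φ = 2 × 7.29×10⁻⁵ × sin 40° = 9.37×10⁻⁵ s⁻¹
Pressure gradient: |∂P/∂n| = 700 Pa / 362000 m = 1.93×10⁻³ Pa/m
Geostrophic speed: V_g = |∂P/∂n|/(fρ) = 1.93×10⁻³/(9.37×10⁻⁵ × 1.04) = 19.8 m/s
Around a low, centrifugal force acts outward with Coriolis, so pressure-gradient force balances both:
(1/ρ)|∂P/∂n| = fV + V²/R  →  V² + fR·V − fR·V_g = 0
With fR = 9.37×10⁻⁵ × 1444×10³ m = 135 m/s:
V = [−fR + √((fR)² + 4 fR V_g)]/2 = [−135 + √(135² + 4×135×19.8)]/2 = 17.6 m/s
Subgeostrophic (V < V_g = 19.8 m/s), as expected around a low.
Converting: 17.6 m/s × 3.6 = 63.2 km/h

63.2 km/h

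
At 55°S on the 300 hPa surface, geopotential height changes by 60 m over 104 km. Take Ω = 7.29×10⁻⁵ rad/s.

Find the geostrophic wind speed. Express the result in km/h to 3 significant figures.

171 km/h

Coriolis parameter at 55°S:
f = 2Ω sin φ = 2 × 7.29×10⁻⁵ × sin 55° = 1.19×10⁻⁴ s⁻¹
Height gradient: |∂Z/∂n| = 60 m / 104000 m = 5.77×10⁻⁴
On a pressure surface, geostrophic balance gives V_g = (g/f)|∂Z/∂n|:
V_g = 9.81 × 5.77×10⁻⁴ / 1.19×10⁻⁴ = 47.4 m/s
Converting: 47.4 m/s × 3.6 = 171 km/h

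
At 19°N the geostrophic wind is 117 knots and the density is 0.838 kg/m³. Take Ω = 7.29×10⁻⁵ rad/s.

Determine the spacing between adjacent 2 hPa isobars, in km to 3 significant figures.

Coriolis parameter at 19°N:
f = 2Ω sin φ = 2 × 7.29×10⁻⁵ × sin 19° = 4.75×10⁻⁵ s⁻¹
Wind speed in SI: 117 knots = 60.2 m/s
Geostrophic balance rearranged: |∂P/∂n| = f ρ V_g
|∂P/∂n| = 4.75×10⁻⁵ × 0.838 × 60.2 = 2.39×10⁻³ Pa/m
Isobar spacing: Δn = ΔP/|∂P/∂n| = 200 Pa / 2.39×10⁻³ Pa/m = 83534 m ≈ 83.5 km

83.5 km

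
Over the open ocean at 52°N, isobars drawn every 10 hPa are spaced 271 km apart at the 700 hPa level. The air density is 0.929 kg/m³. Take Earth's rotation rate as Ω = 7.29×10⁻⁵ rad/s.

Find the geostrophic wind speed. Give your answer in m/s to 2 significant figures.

35 m/s

Coriolis parameter at 52°N:
f = 2Ω sin φ = 2 × 7.29×10⁻⁵ × sin 52° = 1.15×10⁻⁴ s⁻¹
Pressure gradient: |∂P/∂n| = 1000 Pa / 271000 m = 3.69×10⁻³ Pa/m
Geostrophic balance (pressure-gradient force = Coriolis force):
V_g = (1/(fρ)) |∂P/∂n| = 3.69×10⁻³ / (1.15×10⁻⁴ × 0.929) = 34.6 m/s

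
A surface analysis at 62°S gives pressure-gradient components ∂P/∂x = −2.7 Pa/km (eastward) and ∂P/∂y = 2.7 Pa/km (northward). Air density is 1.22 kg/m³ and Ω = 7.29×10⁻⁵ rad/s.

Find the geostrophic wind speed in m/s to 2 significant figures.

Coriolis parameter at 62°S:
f = 2Ω sin φ = 2 × 7.29×10⁻⁵ × sin 62° = 1.29×10⁻⁴ s⁻¹
In the Southern Hemisphere f is negative: f = −1.29×10⁻⁴ s⁻¹.
Component geostrophic relations (x east, y north):
u_g = −(1/(fρ)) ∂P/∂y,  v_g = (1/(fρ)) ∂P/∂x
u_g = −(2.7×10⁻³)/(−1.29×10⁻⁴ × 1.22) = 17.2 m/s;  v_g = (−2.7×10⁻³)/(−1.29×10⁻⁴ × 1.22) = 17.2 m/s
|V_g| = √(u_g² + v_g²) = 24.3 m/s

24 m/s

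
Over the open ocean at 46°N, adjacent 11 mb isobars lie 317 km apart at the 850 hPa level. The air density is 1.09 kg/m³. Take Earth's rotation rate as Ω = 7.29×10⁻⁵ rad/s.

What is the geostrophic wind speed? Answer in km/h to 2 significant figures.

110 km/h

Coriolis parameter at 46°N:
f = 2Ω sin φ = 2 × 7.29×10⁻⁵ × sin 46° = 1.05×10⁻⁴ s⁻¹
Pressure gradient: |∂P/∂n| = 1100 Pa / 317000 m = 3.47×10⁻³ Pa/m
Geostrophic balance (pressure-gradient force = Coriolis force):
V_g = (1/(fρ)) |∂P/∂n| = 3.47×10⁻³ / (1.05×10⁻⁴ × 1.09) = 30.4 m/s
Converting: 30.4 m/s × 3.6 = 110 km/h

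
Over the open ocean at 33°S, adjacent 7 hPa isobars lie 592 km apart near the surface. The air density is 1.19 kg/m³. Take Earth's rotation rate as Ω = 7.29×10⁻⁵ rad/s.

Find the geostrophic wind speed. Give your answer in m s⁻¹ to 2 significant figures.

Coriolis parameter at 33°S:
f = 2Ω sin φ = 2 × 7.29×10⁻⁵ × sin 33° = 7.94×10⁻⁵ s⁻¹
Pressure gradient: |∂P/∂n| = 700 Pa / 592000 m = 1.18×10⁻³ Pa/m
Geostrophic balance (pressure-gradient force = Coriolis force):
V_g = (1/(fρ)) |∂P/∂n| = 1.18×10⁻³ / (7.94×10⁻⁵ × 1.19) = 12.5 m/s

13 m s⁻¹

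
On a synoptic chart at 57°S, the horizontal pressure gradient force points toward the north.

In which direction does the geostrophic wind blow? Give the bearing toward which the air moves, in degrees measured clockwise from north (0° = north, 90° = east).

270°

The pressure-gradient force points toward the north (bearing 000°).
Geostrophic balance: in the Southern Hemisphere the Coriolis force deflects motion to the left, so the geostrophic wind blows 90° to the left of the pressure-gradient force (low pressure on the right).
Rotating 000° by 90° counterclockwise gives 270° — the wind blows toward the west.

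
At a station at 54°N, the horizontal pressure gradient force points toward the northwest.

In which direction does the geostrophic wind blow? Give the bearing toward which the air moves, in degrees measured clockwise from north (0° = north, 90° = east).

045°

The pressure-gradient force points toward the northwest (bearing 315°).
Geostrophic balance: in the Northern Hemisphere the Coriolis force deflects motion to the right, so the geostrophic wind blows 90° to the right of the pressure-gradient force (low pressure on the left).
Rotating 315° by 90° clockwise gives 045° — the wind blows toward the northeast.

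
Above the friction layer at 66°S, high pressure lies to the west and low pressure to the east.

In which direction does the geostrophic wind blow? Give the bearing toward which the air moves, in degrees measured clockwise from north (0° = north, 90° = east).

The pressure-gradient force points toward the east (bearing 090°).
Geostrophic balance: in the Southern Hemisphere the Coriolis force deflects motion to the left, so the geostrophic wind blows 90° to the left of the pressure-gradient force (low pressure on the right).
Rotating 090° by 90° counterclockwise gives 000° — the wind blows toward the north.

000°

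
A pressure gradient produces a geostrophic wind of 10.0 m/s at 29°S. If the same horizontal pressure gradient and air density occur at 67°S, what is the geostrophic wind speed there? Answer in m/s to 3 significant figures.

5.27 m/s

With the same pressure gradient and density, V_g ∝ 1/f ∝ 1/sin φ.
V₂ = V₁ · sin φ₁ / sin φ₂ = 10.0 × sin 29° / sin 67°
V₂ = 10.0 × 0.4848/0.9205 = 5.27 m/s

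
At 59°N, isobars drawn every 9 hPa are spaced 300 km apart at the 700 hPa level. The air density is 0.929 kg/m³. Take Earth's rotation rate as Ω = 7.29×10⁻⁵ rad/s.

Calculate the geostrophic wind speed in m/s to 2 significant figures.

Coriolis parameter at 59°N:
f = 2Ω sin φ = 2 × 7.29×10⁻⁵ × sin 59° = 1.25×10⁻⁴ s⁻¹
Pressure gradient: |∂P/∂n| = 900 Pa / 300000 m = 3.00×10⁻³ Pa/m
Geostrophic balance (pressure-gradient force = Coriolis force):
V_g = (1/(fρ)) |∂P/∂n| = 3.00×10⁻³ / (1.25×10⁻⁴ × 0.929) = 25.8 m/s

26 m/s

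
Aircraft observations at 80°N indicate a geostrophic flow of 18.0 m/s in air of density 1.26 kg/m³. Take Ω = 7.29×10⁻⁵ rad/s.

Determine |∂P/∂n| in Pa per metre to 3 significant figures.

Coriolis parameter at 80°N:
f = 2Ω sin φ = 2 × 7.29×10⁻⁵ × sin 80° = 1.44×10⁻⁴ s⁻¹
Geostrophic balance rearranged: |∂P/∂n| = f ρ V_g
|∂P/∂n| = 1.44×10⁻⁴ × 1.26 × 18.0 = 3.26×10⁻³ Pa/m

3.26×10⁻³ Pa/m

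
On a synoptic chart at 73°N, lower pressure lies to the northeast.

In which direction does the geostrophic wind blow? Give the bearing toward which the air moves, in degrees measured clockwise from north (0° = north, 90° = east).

The pressure-gradient force points toward the northeast (bearing 045°).
Geostrophic balance: in the Northern Hemisphere the Coriolis force deflects motion to the right, so the geostrophic wind blows 90° to the right of the pressure-gradient force (low pressure on the left).
Rotating 045° by 90° clockwise gives 135° — the wind blows toward the southeast.

135°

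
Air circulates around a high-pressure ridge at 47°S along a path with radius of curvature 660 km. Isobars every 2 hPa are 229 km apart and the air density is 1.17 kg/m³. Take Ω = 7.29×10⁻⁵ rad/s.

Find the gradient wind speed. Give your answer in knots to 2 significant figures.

Coriolis parameter at 47°S:
f = 2Ω sin φ = 2 × 7.29×10⁻⁵ × sin 47° = 1.07×10⁻⁴ s⁻¹
Pressure gradient: |∂P/∂n| = 200 Pa / 229000 m = 8.73×10⁻⁴ Pa/m
Geostrophic speed: V_g = |∂P/∂n|/(fρ) = 8.73×10⁻⁴/(1.07×10⁻⁴ × 1.17) = 7.00 m/s
Around a high, pressure-gradient force acts outward with centrifugal, so Coriolis balances both:
fV = (1/ρ)|∂P/∂n| + V²/R  →  V² − fR·V + fR·V_g = 0
With fR = 1.07×10⁻⁴ × 660×10³ m = 70.4 m/s:
V = [fR − √((fR)² − 4 fR V_g)]/2 = [70.4 − √(70.4² − 4×70.4×7)]/2 = 7.88 m/s
Supergeostrophic (V > V_g = 7 m/s), as expected around a high.
Converting: 7.88 m/s × 1.944 = 15 knots

15 knots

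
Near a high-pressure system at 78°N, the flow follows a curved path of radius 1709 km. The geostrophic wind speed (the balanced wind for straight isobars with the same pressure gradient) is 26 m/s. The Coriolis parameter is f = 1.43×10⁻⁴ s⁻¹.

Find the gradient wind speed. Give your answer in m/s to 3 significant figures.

29.6 m/s

Around a high, pressure-gradient force acts outward with centrifugal, so Coriolis balances both:
fV = (1/ρ)|∂P/∂n| + V²/R  →  V² − fR·V + fR·V_g = 0
With fR = 1.43×10⁻⁴ × 1709×10³ m = 244 m/s:
V = [fR − √((fR)² − 4 fR V_g)]/2 = [244 − √(244² − 4×244×26)]/2 = 29.6 m/s
Supergeostrophic (V > V_g = 26 m/s), as expected around a high.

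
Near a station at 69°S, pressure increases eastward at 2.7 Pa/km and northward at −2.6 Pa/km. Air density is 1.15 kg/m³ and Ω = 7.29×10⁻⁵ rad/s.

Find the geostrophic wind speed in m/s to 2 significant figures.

Coriolis parameter at 69°S:
f = 2Ω sin φ = 2 × 7.29×10⁻⁵ × sin 69° = 1.36×10⁻⁴ s⁻¹
In the Southern Hemisphere f is negative: f = −1.36×10⁻⁴ s⁻¹.
Component geostrophic relations (x east, y north):
u_g = −(1/(fρ)) ∂P/∂y,  v_g = (1/(fρ)) ∂P/∂x
u_g = −(−2.6×10⁻³)/(−1.36×10⁻⁴ × 1.15) = −16.6 m/s;  v_g = (2.7×10⁻³)/(−1.36×10⁻⁴ × 1.15) = −17.2 m/s
|V_g| = √(u_g² + v_g²) = 23.9 m/s

24 m/s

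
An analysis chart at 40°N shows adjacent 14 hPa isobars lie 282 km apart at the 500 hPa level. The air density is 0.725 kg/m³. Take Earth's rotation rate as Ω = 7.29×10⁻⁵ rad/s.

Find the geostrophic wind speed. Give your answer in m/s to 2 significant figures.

73 m/s

Coriolis parameter at 40°N:
f = 2Ω sin φ = 2 × 7.29×10⁻⁵ × sin 40° = 9.37×10⁻⁵ s⁻¹
Pressure gradient: |∂P/∂n| = 1400 Pa / 282000 m = 4.96×10⁻³ Pa/m
Geostrophic balance (pressure-gradient force = Coriolis force):
V_g = (1/(fρ)) |∂P/∂n| = 4.96×10⁻³ / (9.37×10⁻⁵ × 0.725) = 73.1 m/s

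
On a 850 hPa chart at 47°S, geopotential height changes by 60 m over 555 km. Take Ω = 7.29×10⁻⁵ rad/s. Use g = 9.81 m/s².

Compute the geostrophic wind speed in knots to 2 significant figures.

19 knots

Coriolis parameter at 47°S:
f = 2Ω sin φ = 2 × 7.29×10⁻⁵ × sin 47° = 1.07×10⁻⁴ s⁻¹
Height gradient: |∂Z/∂n| = 60 m / 555000 m = 1.08×10⁻⁴
On a pressure surface, geostrophic balance gives V_g = (g/f)|∂Z/∂n|:
V_g = 9.81 × 1.08×10⁻⁴ / 1.07×10⁻⁴ = 9.95 m/s
Converting: 9.95 m/s × 1.944 = 19 knots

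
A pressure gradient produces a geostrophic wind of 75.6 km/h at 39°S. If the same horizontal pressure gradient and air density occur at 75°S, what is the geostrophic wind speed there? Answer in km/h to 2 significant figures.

With the same pressure gradient and density, V_g ∝ 1/f ∝ 1/sin φ.
V₂ = V₁ · sin φ₁ / sin φ₂ = 75.6 × sin 39° / sin 75°
V₂ = 75.6 × 0.6293/0.9659 = 49 km/h

49 km/h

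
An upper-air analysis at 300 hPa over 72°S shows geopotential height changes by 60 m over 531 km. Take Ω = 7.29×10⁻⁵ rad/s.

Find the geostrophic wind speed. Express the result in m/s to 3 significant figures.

Coriolis parameter at 72°S:
f = 2Ω sin φ = 2 × 7.29×10⁻⁵ × sin 72° = 1.39×10⁻⁴ s⁻¹
Height gradient: |∂Z/∂n| = 60 m / 531000 m = 1.13×10⁻⁴
On a pressure surface, geostrophic balance gives V_g = (g/f)|∂Z/∂n|:
V_g = 9.81 × 1.13×10⁻⁴ / 1.39×10⁻⁴ = 7.99 m/s

7.99 m/s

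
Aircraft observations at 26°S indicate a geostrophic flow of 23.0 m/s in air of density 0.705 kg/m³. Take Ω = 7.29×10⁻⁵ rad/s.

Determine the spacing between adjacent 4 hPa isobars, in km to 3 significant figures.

386 km

Coriolis parameter at 26°S:
f = 2Ω sin φ = 2 × 7.29×10⁻⁵ × sin 26° = 6.39×10⁻⁵ s⁻¹
Geostrophic balance rearranged: |∂P/∂n| = f ρ V_g
|∂P/∂n| = 6.39×10⁻⁵ × 0.705 × 23.0 = 1.04×10⁻³ Pa/m
Isobar spacing: Δn = ΔP/|∂P/∂n| = 400 Pa / 1.04×10⁻³ Pa/m = 385961 m ≈ 386 km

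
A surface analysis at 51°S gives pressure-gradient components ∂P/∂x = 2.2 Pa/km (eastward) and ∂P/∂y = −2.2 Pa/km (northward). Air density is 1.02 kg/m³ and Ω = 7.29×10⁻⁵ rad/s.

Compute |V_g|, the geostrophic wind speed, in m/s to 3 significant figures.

Coriolis parameter at 51°S:
f = 2Ω sin φ = 2 × 7.29×10⁻⁵ × sin 51° = 1.13×10⁻⁴ s⁻¹
In the Southern Hemisphere f is negative: f = −1.13×10⁻⁴ s⁻¹.
Component geostrophic relations (x east, y north):
u_g = −(1/(fρ)) ∂P/∂y,  v_g = (1/(fρ)) ∂P/∂x
u_g = −(−2.2×10⁻³)/(−1.13×10⁻⁴ × 1.02) = −19.0 m/s;  v_g = (2.2×10⁻³)/(−1.13×10⁻⁴ × 1.02) = −19.0 m/s
|V_g| = √(u_g² + v_g²) = 26.9 m/s

26.9 m/s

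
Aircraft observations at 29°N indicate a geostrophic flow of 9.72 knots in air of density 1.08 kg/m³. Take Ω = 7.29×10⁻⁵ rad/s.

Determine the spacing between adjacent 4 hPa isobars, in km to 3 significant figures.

1050 km

Coriolis parameter at 29°N:
f = 2Ω sin φ = 2 × 7.29×10⁻⁵ × sin 29° = 7.07×10⁻⁵ s⁻¹
Wind speed in SI: 9.72 knots = 5.00 m/s
Geostrophic balance rearranged: |∂P/∂n| = f ρ V_g
|∂P/∂n| = 7.07×10⁻⁵ × 1.08 × 5.00 = 3.82×10⁻⁴ Pa/m
Isobar spacing: Δn = ΔP/|∂P/∂n| = 400 Pa / 3.82×10⁻⁴ Pa/m = 1047860 m ≈ 1050 km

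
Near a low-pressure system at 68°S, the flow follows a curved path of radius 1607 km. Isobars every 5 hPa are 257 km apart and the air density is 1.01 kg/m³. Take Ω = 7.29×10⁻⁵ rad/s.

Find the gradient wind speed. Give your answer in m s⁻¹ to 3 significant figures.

Coriolis parameter at 68°S:
f = 2Ω sin φ = 2 × 7.29×10⁻⁵ × sin 68° = 1.35×10⁻⁴ s⁻¹
Pressure gradient: |∂P/∂n| = 500 Pa / 257000 m = 1.95×10⁻³ Pa/m
Geostrophic speed: V_g = |∂P/∂n|/(fρ) = 1.95×10⁻³/(1.35×10⁻⁴ × 1.01) = 14.2 m/s
Around a low, centrifugal force acts outward with Coriolis, so pressure-gradient force balances both:
(1/ρ)|∂P/∂n| = fV + V²/R  →  V² + fR·V − fR·V_g = 0
With fR = 1.35×10⁻⁴ × 1607×10³ m = 217 m/s:
V = [−fR + √((fR)² + 4 fR V_g)]/2 = [−217 + √(217² + 4×217×14.2)]/2 = 13.4 m/s
Subgeostrophic (V < V_g = 14.2 m/s), as expected around a low.

13.4 m s⁻¹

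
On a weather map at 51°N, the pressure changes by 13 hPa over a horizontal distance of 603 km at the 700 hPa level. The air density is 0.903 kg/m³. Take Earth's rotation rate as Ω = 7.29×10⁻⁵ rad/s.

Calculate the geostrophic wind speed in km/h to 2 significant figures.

76 km/h

Coriolis parameter at 51°N:
f = 2Ω sin φ = 2 × 7.29×10⁻⁵ × sin 51° = 1.13×10⁻⁴ s⁻¹
Pressure gradient: |∂P/∂n| = 1300 Pa / 603000 m = 2.16×10⁻³ Pa/m
Geostrophic balance (pressure-gradient force = Coriolis force):
V_g = (1/(fρ)) |∂P/∂n| = 2.16×10⁻³ / (1.13×10⁻⁴ × 0.903) = 21.1 m/s
Converting: 21.1 m/s × 3.6 = 76 km/h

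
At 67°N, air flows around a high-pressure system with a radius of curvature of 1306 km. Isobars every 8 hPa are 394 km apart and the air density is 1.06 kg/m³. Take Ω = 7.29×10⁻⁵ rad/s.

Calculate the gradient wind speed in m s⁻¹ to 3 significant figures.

15.7 m s⁻¹

Coriolis parameter at 67°N:
f = 2Ω sin φ = 2 × 7.29×10⁻⁵ × sin 67° = 1.34×10⁻⁴ s⁻¹
Pressure gradient: |∂P/∂n| = 800 Pa / 394000 m = 2.03×10⁻³ Pa/m
Geostrophic speed: V_g = |∂P/∂n|/(fρ) = 2.03×10⁻³/(1.34×10⁻⁴ × 1.06) = 14.3 m/s
Around a high, pressure-gradient force acts outward with centrifugal, so Coriolis balances both:
fV = (1/ρ)|∂P/∂n| + V²/R  →  V² − fR·V + fR·V_g = 0
With fR = 1.34×10⁻⁴ × 1306×10³ m = 175 m/s:
V = [fR − √((fR)² − 4 fR V_g)]/2 = [175 − √(175² − 4×175×14.3)]/2 = 15.7 m/s
Supergeostrophic (V > V_g = 14.3 m/s), as expected around a high.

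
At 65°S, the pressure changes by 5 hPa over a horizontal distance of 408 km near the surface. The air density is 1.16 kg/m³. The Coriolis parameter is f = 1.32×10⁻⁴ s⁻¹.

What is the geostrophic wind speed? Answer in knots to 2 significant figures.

Pressure gradient: |∂P/∂n| = 500 Pa / 408000 m = 1.23×10⁻³ Pa/m
Geostrophic balance (pressure-gradient force = Coriolis force):
V_g = (1/(fρ)) |∂P/∂n| = 1.23×10⁻³ / (1.32×10⁻⁴ × 1.16) = 8.00 m/s
Converting: 8.00 m/s × 1.944 = 16 knots

16 knots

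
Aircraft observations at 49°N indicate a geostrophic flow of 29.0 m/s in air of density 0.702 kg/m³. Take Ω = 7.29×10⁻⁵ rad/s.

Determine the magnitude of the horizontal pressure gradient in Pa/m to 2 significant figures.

Coriolis parameter at 49°N:
f = 2Ω sin φ = 2 × 7.29×10⁻⁵ × sin 49° = 1.10×10⁻⁴ s⁻¹
Geostrophic balance rearranged: |∂P/∂n| = f ρ V_g
|∂P/∂n| = 1.10×10⁻⁴ × 0.702 × 29.0 = 2.24×10⁻³ Pa/m

2.2×10⁻³ Pa/m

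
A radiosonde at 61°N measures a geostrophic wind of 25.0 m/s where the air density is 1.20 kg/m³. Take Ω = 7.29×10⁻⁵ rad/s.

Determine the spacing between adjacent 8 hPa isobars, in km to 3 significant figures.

Coriolis parameter at 61°N:
f = 2Ω sin φ = 2 × 7.29×10⁻⁵ × sin 61° = 1.28×10⁻⁴ s⁻¹
Geostrophic balance rearranged: |∂P/∂n| = f ρ V_g
|∂P/∂n| = 1.28×10⁻⁴ × 1.20 × 25.0 = 3.83×10⁻³ Pa/m
Isobar spacing: Δn = ΔP/|∂P/∂n| = 800 Pa / 3.83×10⁻³ Pa/m = 209118 m ≈ 209 km

209 km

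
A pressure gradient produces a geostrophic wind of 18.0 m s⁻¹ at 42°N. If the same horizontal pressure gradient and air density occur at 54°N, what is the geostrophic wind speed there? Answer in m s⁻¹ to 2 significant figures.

With the same pressure gradient and density, V_g ∝ 1/f ∝ 1/sin φ.
V₂ = V₁ · sin φ₁ / sin φ₂ = 18.0 × sin 42° / sin 54°
V₂ = 18.0 × 0.6691/0.8090 = 15 m s⁻¹

15 m s⁻¹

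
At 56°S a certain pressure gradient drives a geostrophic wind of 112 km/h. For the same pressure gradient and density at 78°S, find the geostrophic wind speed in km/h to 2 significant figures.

95 km/h

With the same pressure gradient and density, V_g ∝ 1/f ∝ 1/sin φ.
V₂ = V₁ · sin φ₁ / sin φ₂ = 112 × sin 56° / sin 78°
V₂ = 112 × 0.8290/0.9781 = 95 km/h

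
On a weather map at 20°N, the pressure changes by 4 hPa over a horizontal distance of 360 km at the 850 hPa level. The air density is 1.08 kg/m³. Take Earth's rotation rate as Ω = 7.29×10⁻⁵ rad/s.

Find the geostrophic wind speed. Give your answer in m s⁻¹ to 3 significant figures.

Coriolis parameter at 20°N:
f = 2Ω sin φ = 2 × 7.29×10⁻⁵ × sin 20° = 4.99×10⁻⁵ s⁻¹
Pressure gradient: |∂P/∂n| = 400 Pa / 360000 m = 1.11×10⁻³ Pa/m
Geostrophic balance (pressure-gradient force = Coriolis force):
V_g = (1/(fρ)) |∂P/∂n| = 1.11×10⁻³ / (4.99×10⁻⁵ × 1.08) = 20.6 m/s

20.6 m s⁻¹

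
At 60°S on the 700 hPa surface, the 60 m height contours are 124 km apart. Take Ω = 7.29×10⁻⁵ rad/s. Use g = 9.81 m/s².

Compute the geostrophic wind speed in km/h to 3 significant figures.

135 km/h

Coriolis parameter at 60°S:
f = 2Ω sin φ = 2 × 7.29×10⁻⁵ × sin 60° = 1.26×10⁻⁴ s⁻¹
Height gradient: |∂Z/∂n| = 60 m / 124000 m = 4.84×10⁻⁴
On a pressure surface, geostrophic balance gives V_g = (g/f)|∂Z/∂n|:
V_g = 9.81 × 4.84×10⁻⁴ / 1.26×10⁻⁴ = 37.6 m/s
Converting: 37.6 m/s × 3.6 = 135 km/h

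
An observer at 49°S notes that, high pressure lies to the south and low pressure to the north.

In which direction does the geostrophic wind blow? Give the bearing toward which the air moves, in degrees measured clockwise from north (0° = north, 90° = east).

The pressure-gradient force points toward the north (bearing 000°).
Geostrophic balance: in the Southern Hemisphere the Coriolis force deflects motion to the left, so the geostrophic wind blows 90° to the left of the pressure-gradient force (low pressure on the right).
Rotating 000° by 90° counterclockwise gives 270° — the wind blows toward the west.

270°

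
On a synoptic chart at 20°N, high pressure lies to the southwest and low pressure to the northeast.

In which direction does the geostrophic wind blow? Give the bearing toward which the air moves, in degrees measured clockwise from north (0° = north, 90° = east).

135°

The pressure-gradient force points toward the northeast (bearing 045°).
Geostrophic balance: in the Northern Hemisphere the Coriolis force deflects motion to the right, so the geostrophic wind blows 90° to the right of the pressure-gradient force (low pressure on the left).
Rotating 045° by 90° clockwise gives 135° — the wind blows toward the southeast.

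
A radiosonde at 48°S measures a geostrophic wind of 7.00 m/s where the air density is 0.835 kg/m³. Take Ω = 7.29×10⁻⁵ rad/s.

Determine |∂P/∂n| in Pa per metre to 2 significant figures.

Coriolis parameter at 48°S:
f = 2Ω sin φ = 2 × 7.29×10⁻⁵ × sin 48° = 1.08×10⁻⁴ s⁻¹
Geostrophic balance rearranged: |∂P/∂n| = f ρ V_g
|∂P/∂n| = 1.08×10⁻⁴ × 0.835 × 7.00 = 6.33×10⁻⁴ Pa/m

6.3×10⁻⁴ Pa/m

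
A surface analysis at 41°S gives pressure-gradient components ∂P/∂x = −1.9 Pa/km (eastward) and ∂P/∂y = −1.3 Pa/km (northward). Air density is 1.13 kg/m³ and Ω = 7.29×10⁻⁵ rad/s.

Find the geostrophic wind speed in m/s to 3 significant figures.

21.3 m/s

Coriolis parameter at 41°S:
f = 2Ω sin φ = 2 × 7.29×10⁻⁵ × sin 41° = 9.57×10⁻⁵ s⁻¹
In the Southern Hemisphere f is negative: f = −9.57×10⁻⁵ s⁻¹.
Component geostrophic relations (x east, y north):
u_g = −(1/(fρ)) ∂P/∂y,  v_g = (1/(fρ)) ∂P/∂x
u_g = −(−1.3×10⁻³)/(−9.57×10⁻⁵ × 1.13) = −12.0 m/s;  v_g = (−1.9×10⁻³)/(−9.57×10⁻⁵ × 1.13) = 17.6 m/s
|V_g| = √(u_g² + v_g²) = 21.3 m/s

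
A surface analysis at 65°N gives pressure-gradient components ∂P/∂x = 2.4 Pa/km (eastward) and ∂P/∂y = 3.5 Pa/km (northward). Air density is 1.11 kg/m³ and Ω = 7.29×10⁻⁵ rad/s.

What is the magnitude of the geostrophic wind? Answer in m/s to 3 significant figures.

28.9 m/s

Coriolis parameter at 65°N:
f = 2Ω sin φ = 2 × 7.29×10⁻⁵ × sin 65° = 1.32×10⁻⁴ s⁻¹
Component geostrophic relations (x east, y north):
u_g = −(1/(fρ)) ∂P/∂y,  v_g = (1/(fρ)) ∂P/∂x
u_g = −(3.5×10⁻³)/(1.32×10⁻⁴ × 1.11) = −23.9 m/s;  v_g = (2.4×10⁻³)/(1.32×10⁻⁴ × 1.11) = 16.4 m/s
|V_g| = √(u_g² + v_g²) = 28.9 m/s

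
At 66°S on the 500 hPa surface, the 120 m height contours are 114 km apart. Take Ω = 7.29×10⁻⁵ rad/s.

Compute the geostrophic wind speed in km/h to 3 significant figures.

Coriolis parameter at 66°S:
f = 2Ω sin φ = 2 × 7.29×10⁻⁵ × sin 66° = 1.33×10⁻⁴ s⁻¹
Height gradient: |∂Z/∂n| = 120 m / 114000 m = 1.05×10⁻³
On a pressure surface, geostrophic balance gives V_g = (g/f)|∂Z/∂n|:
V_g = 9.81 × 1.05×10⁻³ / 1.33×10⁻⁴ = 77.5 m/s
Converting: 77.5 m/s × 3.6 = 279 km/h

279 km/h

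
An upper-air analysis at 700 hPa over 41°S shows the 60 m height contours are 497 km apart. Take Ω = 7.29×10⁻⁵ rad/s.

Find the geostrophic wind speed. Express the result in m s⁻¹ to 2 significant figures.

Coriolis parameter at 41°S:
f = 2Ω sin φ = 2 × 7.29×10⁻⁵ × sin 41° = 9.57×10⁻⁵ s⁻¹
Height gradient: |∂Z/∂n| = 60 m / 497000 m = 1.21×10⁻⁴
On a pressure surface, geostrophic balance gives V_g = (g/f)|∂Z/∂n|:
V_g = 9.81 × 1.21×10⁻⁴ / 9.57×10⁻⁵ = 12.4 m/s

12 m s⁻¹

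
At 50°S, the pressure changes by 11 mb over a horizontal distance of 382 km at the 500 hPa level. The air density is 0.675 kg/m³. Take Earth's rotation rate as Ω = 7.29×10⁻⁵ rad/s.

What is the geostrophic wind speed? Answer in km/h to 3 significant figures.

Coriolis parameter at 50°S:
f = 2Ω sin φ = 2 × 7.29×10⁻⁵ × sin 50° = 1.12×10⁻⁴ s⁻¹
Pressure gradient: |∂P/∂n| = 1100 Pa / 382000 m = 2.88×10⁻³ Pa/m
Geostrophic balance (pressure-gradient force = Coriolis force):
V_g = (1/(fρ)) |∂P/∂n| = 2.88×10⁻³ / (1.12×10⁻⁴ × 0.675) = 38.2 m/s
Converting: 38.2 m/s × 3.6 = 138 km/h

138 km/h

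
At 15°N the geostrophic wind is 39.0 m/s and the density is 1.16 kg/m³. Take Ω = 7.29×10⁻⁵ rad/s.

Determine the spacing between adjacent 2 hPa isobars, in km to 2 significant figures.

Coriolis parameter at 15°N:
f = 2Ω sin φ = 2 × 7.29×10⁻⁵ × sin 15° = 3.77×10⁻⁵ s⁻¹
Geostrophic balance rearranged: |∂P/∂n| = f ρ V_g
|∂P/∂n| = 3.77×10⁻⁵ × 1.16 × 39.0 = 1.71×10⁻³ Pa/m
Isobar spacing: Δn = ΔP/|∂P/∂n| = 200 Pa / 1.71×10⁻³ Pa/m = 117153 m ≈ 120 km

120 km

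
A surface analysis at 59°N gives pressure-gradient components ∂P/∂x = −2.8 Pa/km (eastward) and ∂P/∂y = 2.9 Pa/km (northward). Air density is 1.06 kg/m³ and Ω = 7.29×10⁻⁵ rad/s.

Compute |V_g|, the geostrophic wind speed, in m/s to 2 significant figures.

Coriolis parameter at 59°N:
f = 2Ω sin φ = 2 × 7.29×10⁻⁵ × sin 59° = 1.25×10⁻⁴ s⁻¹
Component geostrophic relations (x east, y north):
u_g = −(1/(fρ)) ∂P/∂y,  v_g = (1/(fρ)) ∂P/∂x
u_g = −(2.9×10⁻³)/(1.25×10⁻⁴ × 1.06) = −21.9 m/s;  v_g = (−2.8×10⁻³)/(1.25×10⁻⁴ × 1.06) = −21.1 m/s
|V_g| = √(u_g² + v_g²) = 30.4 m/s

30 m/s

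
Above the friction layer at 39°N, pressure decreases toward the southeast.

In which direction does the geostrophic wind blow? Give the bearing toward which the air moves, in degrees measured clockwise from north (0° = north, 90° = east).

225°

The pressure-gradient force points toward the southeast (bearing 135°).
Geostrophic balance: in the Northern Hemisphere the Coriolis force deflects motion to the right, so the geostrophic wind blows 90° to the right of the pressure-gradient force (low pressure on the left).
Rotating 135° by 90° clockwise gives 225° — the wind blows toward the southwest.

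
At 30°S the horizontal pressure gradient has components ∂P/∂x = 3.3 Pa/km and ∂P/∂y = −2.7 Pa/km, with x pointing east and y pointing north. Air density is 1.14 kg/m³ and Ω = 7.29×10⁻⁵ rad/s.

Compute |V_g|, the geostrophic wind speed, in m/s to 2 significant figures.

51 m/s

Coriolis parameter at 30°S:
f = 2Ω sin φ = 2 × 7.29×10⁻⁵ × sin 30° = 7.29×10⁻⁵ s⁻¹
In the Southern Hemisphere f is negative: f = −7.29×10⁻⁵ s⁻¹.
Component geostrophic relations (x east, y north):
u_g = −(1/(fρ)) ∂P/∂y,  v_g = (1/(fρ)) ∂P/∂x
u_g = −(−2.7×10⁻³)/(−7.29×10⁻⁵ × 1.14) = −32.5 m/s;  v_g = (3.3×10⁻³)/(−7.29×10⁻⁵ × 1.14) = −39.7 m/s
|V_g| = √(u_g² + v_g²) = 51.3 m/s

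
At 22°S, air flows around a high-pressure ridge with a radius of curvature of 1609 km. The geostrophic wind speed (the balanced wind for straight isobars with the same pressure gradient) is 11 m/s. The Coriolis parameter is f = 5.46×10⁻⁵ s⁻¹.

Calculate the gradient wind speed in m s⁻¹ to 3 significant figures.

12.9 m s⁻¹

Around a high, pressure-gradient force acts outward with centrifugal, so Coriolis balances both:
fV = (1/ρ)|∂P/∂n| + V²/R  →  V² − fR·V + fR·V_g = 0
With fR = 5.46×10⁻⁵ × 1609×10³ m = 87.9 m/s:
V = [fR − √((fR)² − 4 fR V_g)]/2 = [87.9 − √(87.9² − 4×87.9×11)]/2 = 12.9 m/s
Supergeostrophic (V > V_g = 11 m/s), as expected around a high.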